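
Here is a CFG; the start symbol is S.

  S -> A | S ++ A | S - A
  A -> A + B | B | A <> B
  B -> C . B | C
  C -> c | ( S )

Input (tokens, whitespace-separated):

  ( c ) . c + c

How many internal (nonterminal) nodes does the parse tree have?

13

[S [A [A [B [C ( [S [A [B [C c]]]] )] . [B [C c]]]] + [B [C c]]]]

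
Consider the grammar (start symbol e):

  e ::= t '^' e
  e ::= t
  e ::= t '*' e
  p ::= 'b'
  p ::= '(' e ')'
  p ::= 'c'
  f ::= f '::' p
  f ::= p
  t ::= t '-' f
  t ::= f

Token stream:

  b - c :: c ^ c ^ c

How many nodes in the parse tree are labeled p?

5

[e [t [t [f [p b]]] - [f [f [p c]] :: [p c]]] ^ [e [t [f [p c]]] ^ [e [t [f [p c]]]]]]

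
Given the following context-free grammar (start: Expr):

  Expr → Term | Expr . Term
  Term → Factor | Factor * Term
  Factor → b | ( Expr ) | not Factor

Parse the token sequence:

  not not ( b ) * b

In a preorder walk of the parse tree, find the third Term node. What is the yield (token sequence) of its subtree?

[Expr [Term [Factor not [Factor not [Factor ( [Expr [Term [Factor b]]] )]]] * [Term [Factor b]]]]

b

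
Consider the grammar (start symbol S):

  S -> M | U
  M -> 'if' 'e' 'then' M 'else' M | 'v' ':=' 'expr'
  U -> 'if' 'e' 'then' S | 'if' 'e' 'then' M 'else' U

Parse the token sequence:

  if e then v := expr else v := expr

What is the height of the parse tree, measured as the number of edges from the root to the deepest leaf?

3

[S [M if e then [M v := expr] else [M v := expr]]]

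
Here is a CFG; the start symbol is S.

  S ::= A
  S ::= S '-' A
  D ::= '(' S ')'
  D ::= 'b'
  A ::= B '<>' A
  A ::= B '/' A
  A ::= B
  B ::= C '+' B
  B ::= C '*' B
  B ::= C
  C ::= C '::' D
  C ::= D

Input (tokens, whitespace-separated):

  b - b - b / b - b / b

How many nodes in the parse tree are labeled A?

6

[S [S [S [S [A [B [C [D b]]]]] - [A [B [C [D b]]]]] - [A [B [C [D b]]] / [A [B [C [D b]]]]]] - [A [B [C [D b]]] / [A [B [C [D b]]]]]]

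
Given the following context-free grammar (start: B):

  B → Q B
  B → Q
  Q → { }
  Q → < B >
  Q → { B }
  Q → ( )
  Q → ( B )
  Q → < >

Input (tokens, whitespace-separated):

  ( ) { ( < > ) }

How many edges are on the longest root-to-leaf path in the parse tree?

7

[B [Q ( )] [B [Q { [B [Q ( [B [Q < >]] )]] }]]]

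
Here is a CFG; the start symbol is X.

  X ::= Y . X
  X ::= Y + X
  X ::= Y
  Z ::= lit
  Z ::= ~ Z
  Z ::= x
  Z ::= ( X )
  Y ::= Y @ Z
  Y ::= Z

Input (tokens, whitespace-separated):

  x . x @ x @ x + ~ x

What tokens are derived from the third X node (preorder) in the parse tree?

[X [Y [Z x]] . [X [Y [Y [Y [Z x]] @ [Z x]] @ [Z x]] + [X [Y [Z ~ [Z x]]]]]]

~ x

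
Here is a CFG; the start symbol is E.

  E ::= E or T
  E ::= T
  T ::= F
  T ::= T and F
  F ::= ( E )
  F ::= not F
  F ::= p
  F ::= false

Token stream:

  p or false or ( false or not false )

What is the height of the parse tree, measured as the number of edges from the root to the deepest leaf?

[E [E [E [T [F p]]] or [T [F false]]] or [T [F ( [E [E [T [F false]]] or [T [F not [F false]]]] )]]]

7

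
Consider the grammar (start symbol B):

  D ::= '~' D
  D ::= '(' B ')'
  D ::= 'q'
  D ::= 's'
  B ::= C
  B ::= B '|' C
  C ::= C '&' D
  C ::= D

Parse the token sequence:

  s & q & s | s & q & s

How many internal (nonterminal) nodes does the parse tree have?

14

[B [B [C [C [C [D s]] & [D q]] & [D s]]] | [C [C [C [D s]] & [D q]] & [D s]]]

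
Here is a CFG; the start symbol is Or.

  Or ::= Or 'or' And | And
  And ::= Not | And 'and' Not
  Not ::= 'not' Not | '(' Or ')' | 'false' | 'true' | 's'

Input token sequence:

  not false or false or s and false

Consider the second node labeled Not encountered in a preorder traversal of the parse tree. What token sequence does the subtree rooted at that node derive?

false

[Or [Or [Or [And [Not not [Not false]]]] or [And [Not false]]] or [And [And [Not s]] and [Not false]]]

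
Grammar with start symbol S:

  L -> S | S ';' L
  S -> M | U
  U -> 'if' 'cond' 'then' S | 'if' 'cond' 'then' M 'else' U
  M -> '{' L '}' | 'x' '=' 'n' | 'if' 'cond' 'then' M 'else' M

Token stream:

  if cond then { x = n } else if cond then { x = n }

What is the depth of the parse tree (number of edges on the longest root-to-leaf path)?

[S [U if cond then [M { [L [S [M x = n]]] }] else [U if cond then [S [M { [L [S [M x = n]]] }]]]]]

8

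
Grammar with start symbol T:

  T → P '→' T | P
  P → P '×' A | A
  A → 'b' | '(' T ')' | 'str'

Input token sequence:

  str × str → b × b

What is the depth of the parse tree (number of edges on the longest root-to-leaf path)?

5

[T [P [P [A str]] × [A str]] → [T [P [P [A b]] × [A b]]]]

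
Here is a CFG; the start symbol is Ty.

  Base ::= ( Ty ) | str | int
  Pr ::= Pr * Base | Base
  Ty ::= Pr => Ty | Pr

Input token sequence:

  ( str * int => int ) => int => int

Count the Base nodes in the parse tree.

6

[Ty [Pr [Base ( [Ty [Pr [Pr [Base str]] * [Base int]] => [Ty [Pr [Base int]]]] )]] => [Ty [Pr [Base int]] => [Ty [Pr [Base int]]]]]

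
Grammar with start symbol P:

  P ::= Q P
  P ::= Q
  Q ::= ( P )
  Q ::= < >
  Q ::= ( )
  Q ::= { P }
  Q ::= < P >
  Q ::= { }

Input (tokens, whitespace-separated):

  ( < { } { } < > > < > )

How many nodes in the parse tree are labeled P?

6

[P [Q ( [P [Q < [P [Q { }] [P [Q { }] [P [Q < >]]]] >] [P [Q < >]]] )]]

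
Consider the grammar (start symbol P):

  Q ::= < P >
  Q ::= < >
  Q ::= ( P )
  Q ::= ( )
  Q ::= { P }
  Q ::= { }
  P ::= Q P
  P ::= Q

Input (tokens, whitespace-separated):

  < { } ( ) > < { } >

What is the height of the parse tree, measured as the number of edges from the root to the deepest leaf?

[P [Q < [P [Q { }] [P [Q ( )]]] >] [P [Q < [P [Q { }]] >]]]

5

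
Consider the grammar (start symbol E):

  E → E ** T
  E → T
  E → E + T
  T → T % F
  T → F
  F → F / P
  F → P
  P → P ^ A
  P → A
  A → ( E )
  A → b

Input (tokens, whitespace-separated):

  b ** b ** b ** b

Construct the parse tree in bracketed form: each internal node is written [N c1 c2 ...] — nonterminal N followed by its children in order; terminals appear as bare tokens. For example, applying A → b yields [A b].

[E [E [E [E [T [F [P [A b]]]]] ** [T [F [P [A b]]]]] ** [T [F [P [A b]]]]] ** [T [F [P [A b]]]]]

E
E ** T
E ** T ** T
E ** T ** T ** T
T ** T ** T ** T
F ** T ** T ** T
P ** T ** T ** T
A ** T ** T ** T
b ** T ** T ** T
b ** F ** T ** T
b ** P ** T ** T
b ** A ** T ** T
b ** b ** T ** T
b ** b ** F ** T
b ** b ** P ** T
b ** b ** A ** T
b ** b ** b ** T
b ** b ** b ** F
b ** b ** b ** P
b ** b ** b ** A
b ** b ** b ** b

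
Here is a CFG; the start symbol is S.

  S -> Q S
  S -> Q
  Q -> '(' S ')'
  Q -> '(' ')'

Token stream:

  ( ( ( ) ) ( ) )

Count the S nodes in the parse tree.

[S [Q ( [S [Q ( [S [Q ( )]] )] [S [Q ( )]]] )]]

4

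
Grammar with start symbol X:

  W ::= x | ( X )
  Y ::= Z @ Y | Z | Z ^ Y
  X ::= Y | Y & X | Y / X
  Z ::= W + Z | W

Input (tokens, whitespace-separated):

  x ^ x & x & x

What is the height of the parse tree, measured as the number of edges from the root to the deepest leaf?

[X [Y [Z [W x]] ^ [Y [Z [W x]]]] & [X [Y [Z [W x]]] & [X [Y [Z [W x]]]]]]

6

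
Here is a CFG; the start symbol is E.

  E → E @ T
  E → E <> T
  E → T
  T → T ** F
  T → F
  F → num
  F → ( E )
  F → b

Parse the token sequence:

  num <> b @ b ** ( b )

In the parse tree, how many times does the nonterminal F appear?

5

[E [E [E [T [F num]]] <> [T [F b]]] @ [T [T [F b]] ** [F ( [E [T [F b]]] )]]]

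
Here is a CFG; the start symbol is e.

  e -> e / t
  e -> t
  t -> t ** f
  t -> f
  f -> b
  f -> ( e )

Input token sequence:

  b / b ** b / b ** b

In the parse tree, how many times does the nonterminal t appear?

5

[e [e [e [t [f b]]] / [t [t [f b]] ** [f b]]] / [t [t [f b]] ** [f b]]]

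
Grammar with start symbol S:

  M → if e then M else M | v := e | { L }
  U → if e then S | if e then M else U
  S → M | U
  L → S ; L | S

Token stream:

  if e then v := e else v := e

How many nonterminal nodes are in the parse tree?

[S [M if e then [M v := e] else [M v := e]]]

4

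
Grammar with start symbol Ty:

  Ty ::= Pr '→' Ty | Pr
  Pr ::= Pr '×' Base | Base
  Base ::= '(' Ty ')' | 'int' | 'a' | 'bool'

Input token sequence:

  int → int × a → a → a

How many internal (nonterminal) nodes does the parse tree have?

[Ty [Pr [Base int]] → [Ty [Pr [Pr [Base int]] × [Base a]] → [Ty [Pr [Base a]] → [Ty [Pr [Base a]]]]]]

14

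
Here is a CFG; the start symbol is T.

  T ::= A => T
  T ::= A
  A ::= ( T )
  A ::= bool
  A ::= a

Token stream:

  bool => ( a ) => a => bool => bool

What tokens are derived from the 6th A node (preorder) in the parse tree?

[T [A bool] => [T [A ( [T [A a]] )] => [T [A a] => [T [A bool] => [T [A bool]]]]]]

bool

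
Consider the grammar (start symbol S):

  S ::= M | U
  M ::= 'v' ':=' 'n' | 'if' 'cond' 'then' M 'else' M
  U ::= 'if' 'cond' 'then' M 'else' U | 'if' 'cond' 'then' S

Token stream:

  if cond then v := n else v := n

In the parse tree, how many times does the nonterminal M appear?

[S [M if cond then [M v := n] else [M v := n]]]

3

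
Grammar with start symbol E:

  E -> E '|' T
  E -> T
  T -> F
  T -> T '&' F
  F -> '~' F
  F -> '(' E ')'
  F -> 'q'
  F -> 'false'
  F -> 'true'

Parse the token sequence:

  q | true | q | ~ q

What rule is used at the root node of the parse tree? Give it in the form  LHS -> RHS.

[E [E [E [E [T [F q]]] | [T [F true]]] | [T [F q]]] | [T [F ~ [F q]]]]

E -> E '|' T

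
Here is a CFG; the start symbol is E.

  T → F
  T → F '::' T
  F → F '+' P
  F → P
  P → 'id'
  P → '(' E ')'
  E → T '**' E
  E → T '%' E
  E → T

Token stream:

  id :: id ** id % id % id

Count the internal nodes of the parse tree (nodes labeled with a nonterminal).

[E [T [F [P id]] :: [T [F [P id]]]] ** [E [T [F [P id]]] % [E [T [F [P id]]] % [E [T [F [P id]]]]]]]

19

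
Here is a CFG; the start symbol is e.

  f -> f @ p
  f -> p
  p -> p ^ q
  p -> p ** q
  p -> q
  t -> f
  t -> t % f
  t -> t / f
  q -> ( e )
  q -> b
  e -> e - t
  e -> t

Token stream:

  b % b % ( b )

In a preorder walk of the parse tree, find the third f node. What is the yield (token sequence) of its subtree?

[e [t [t [t [f [p [q b]]]] % [f [p [q b]]]] % [f [p [q ( [e [t [f [p [q b]]]]] )]]]]]

( b )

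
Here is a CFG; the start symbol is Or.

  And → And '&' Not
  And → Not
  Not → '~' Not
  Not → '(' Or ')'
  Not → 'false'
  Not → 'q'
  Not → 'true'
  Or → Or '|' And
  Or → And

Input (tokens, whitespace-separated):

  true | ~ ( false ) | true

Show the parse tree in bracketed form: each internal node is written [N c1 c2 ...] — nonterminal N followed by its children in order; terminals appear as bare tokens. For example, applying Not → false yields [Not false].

Or
Or | And
Or | And | And
And | And | And
Not | And | And
true | And | And
true | Not | And
true | ~ Not | And
true | ~ ( Or ) | And
true | ~ ( And ) | And
true | ~ ( Not ) | And
true | ~ ( false ) | And
true | ~ ( false ) | Not
true | ~ ( false ) | true

[Or [Or [Or [And [Not true]]] | [And [Not ~ [Not ( [Or [And [Not false]]] )]]]] | [And [Not true]]]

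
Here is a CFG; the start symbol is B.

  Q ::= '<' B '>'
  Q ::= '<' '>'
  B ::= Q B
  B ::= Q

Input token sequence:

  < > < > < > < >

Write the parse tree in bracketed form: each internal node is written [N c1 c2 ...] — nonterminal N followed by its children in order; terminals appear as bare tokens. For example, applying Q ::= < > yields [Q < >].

[B [Q < >] [B [Q < >] [B [Q < >] [B [Q < >]]]]]

B
Q B
< > B
< > Q B
< > < > B
< > < > Q B
< > < > < > B
< > < > < > Q
< > < > < > < >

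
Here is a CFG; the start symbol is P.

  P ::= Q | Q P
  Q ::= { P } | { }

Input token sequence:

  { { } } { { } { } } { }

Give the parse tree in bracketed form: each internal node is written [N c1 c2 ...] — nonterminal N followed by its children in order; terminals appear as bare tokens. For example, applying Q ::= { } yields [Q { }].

[P [Q { [P [Q { }]] }] [P [Q { [P [Q { }] [P [Q { }]]] }] [P [Q { }]]]]

P
Q P
{ P } P
{ Q } P
{ { } } P
{ { } } Q P
{ { } } { P } P
{ { } } { Q P } P
{ { } } { { } P } P
{ { } } { { } Q } P
{ { } } { { } { } } P
{ { } } { { } { } } Q
{ { } } { { } { } } { }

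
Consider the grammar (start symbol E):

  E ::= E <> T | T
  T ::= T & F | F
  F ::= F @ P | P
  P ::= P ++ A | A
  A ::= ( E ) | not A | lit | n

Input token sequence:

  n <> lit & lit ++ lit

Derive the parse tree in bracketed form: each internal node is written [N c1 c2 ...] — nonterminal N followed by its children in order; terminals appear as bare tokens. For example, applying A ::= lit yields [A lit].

[E [E [T [F [P [A n]]]]] <> [T [T [F [P [A lit]]]] & [F [P [P [A lit]] ++ [A lit]]]]]

E
E <> T
T <> T
F <> T
P <> T
A <> T
n <> T
n <> T & F
n <> F & F
n <> P & F
n <> A & F
n <> lit & F
n <> lit & P
n <> lit & P ++ A
n <> lit & A ++ A
n <> lit & lit ++ A
n <> lit & lit ++ lit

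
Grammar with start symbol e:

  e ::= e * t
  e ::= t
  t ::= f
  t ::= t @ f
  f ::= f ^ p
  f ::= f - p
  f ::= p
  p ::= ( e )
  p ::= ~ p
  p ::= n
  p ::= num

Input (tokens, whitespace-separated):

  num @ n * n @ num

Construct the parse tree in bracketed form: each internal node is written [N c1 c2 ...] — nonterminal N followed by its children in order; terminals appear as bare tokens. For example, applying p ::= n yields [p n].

e
e * t
t * t
t @ f * t
f @ f * t
p @ f * t
num @ f * t
num @ p * t
num @ n * t
num @ n * t @ f
num @ n * f @ f
num @ n * p @ f
num @ n * n @ f
num @ n * n @ p
num @ n * n @ num

[e [e [t [t [f [p num]]] @ [f [p n]]]] * [t [t [f [p n]]] @ [f [p num]]]]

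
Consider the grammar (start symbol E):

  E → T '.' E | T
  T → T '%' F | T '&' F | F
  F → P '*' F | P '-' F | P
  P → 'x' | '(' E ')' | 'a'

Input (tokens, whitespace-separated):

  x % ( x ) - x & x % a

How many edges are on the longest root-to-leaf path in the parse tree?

[E [T [T [T [T [F [P x]]] % [F [P ( [E [T [F [P x]]]] )] - [F [P x]]]] & [F [P x]]] % [F [P a]]]]

10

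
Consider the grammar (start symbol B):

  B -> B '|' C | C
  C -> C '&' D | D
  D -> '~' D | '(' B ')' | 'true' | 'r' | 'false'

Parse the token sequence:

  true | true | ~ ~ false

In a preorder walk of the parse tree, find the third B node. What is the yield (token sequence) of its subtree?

[B [B [B [C [D true]]] | [C [D true]]] | [C [D ~ [D ~ [D false]]]]]

true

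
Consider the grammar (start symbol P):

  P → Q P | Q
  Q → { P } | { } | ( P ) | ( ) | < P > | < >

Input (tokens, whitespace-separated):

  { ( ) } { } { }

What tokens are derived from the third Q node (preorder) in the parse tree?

[P [Q { [P [Q ( )]] }] [P [Q { }] [P [Q { }]]]]

{ }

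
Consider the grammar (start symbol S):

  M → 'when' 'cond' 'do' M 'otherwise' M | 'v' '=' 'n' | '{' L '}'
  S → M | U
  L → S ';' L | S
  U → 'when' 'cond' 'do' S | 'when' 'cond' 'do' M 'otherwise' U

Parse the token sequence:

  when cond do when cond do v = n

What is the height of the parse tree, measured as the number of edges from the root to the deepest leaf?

6

[S [U when cond do [S [U when cond do [S [M v = n]]]]]]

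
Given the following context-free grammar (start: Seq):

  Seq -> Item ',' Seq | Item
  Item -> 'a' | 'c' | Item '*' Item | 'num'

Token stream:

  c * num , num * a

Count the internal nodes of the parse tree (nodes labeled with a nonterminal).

8

[Seq [Item [Item c] * [Item num]] , [Seq [Item [Item num] * [Item a]]]]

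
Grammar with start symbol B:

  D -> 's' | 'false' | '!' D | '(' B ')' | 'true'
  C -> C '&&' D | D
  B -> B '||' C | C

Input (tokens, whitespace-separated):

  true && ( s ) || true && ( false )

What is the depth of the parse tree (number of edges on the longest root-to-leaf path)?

7

[B [B [C [C [D true]] && [D ( [B [C [D s]]] )]]] || [C [C [D true]] && [D ( [B [C [D false]]] )]]]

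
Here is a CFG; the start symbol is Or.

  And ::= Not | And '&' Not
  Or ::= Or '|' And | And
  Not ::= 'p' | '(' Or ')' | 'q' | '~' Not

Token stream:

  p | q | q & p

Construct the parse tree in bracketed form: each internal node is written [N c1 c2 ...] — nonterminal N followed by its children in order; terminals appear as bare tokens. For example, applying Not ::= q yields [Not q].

[Or [Or [Or [And [Not p]]] | [And [Not q]]] | [And [And [Not q]] & [Not p]]]

Or
Or | And
Or | And | And
And | And | And
Not | And | And
p | And | And
p | Not | And
p | q | And
p | q | And & Not
p | q | Not & Not
p | q | q & Not
p | q | q & p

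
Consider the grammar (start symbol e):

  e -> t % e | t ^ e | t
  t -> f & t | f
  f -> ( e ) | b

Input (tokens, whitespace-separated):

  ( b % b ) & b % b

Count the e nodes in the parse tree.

[e [t [f ( [e [t [f b]] % [e [t [f b]]]] )] & [t [f b]]] % [e [t [f b]]]]

4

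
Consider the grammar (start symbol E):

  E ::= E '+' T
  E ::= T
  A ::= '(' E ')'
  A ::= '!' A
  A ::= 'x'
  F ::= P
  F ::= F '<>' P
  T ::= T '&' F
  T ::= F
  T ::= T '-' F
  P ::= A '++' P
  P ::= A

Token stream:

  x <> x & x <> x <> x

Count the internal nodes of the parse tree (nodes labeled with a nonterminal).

[E [T [T [F [F [P [A x]]] <> [P [A x]]]] & [F [F [F [P [A x]]] <> [P [A x]]] <> [P [A x]]]]]

18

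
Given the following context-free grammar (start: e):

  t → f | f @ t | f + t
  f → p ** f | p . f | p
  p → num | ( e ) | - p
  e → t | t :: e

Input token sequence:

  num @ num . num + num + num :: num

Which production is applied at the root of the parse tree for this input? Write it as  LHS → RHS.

e → t :: e

[e [t [f [p num]] @ [t [f [p num] . [f [p num]]] + [t [f [p num]] + [t [f [p num]]]]]] :: [e [t [f [p num]]]]]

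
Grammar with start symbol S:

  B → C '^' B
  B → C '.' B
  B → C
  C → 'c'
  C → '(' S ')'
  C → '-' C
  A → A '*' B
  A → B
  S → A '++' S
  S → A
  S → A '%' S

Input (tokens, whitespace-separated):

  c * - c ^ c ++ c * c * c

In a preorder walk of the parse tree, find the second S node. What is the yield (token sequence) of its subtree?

[S [A [A [B [C c]]] * [B [C - [C c]] ^ [B [C c]]]] ++ [S [A [A [A [B [C c]]] * [B [C c]]] * [B [C c]]]]]

c * c * c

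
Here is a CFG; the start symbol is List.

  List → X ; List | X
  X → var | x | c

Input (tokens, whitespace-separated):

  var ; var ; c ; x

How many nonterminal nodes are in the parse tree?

8

[List [X var] ; [List [X var] ; [List [X c] ; [List [X x]]]]]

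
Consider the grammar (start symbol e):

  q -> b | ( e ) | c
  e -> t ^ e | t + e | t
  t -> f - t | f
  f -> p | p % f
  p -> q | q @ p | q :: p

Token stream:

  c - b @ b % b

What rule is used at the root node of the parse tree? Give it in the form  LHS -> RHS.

e -> t

[e [t [f [p [q c]]] - [t [f [p [q b] @ [p [q b]]] % [f [p [q b]]]]]]]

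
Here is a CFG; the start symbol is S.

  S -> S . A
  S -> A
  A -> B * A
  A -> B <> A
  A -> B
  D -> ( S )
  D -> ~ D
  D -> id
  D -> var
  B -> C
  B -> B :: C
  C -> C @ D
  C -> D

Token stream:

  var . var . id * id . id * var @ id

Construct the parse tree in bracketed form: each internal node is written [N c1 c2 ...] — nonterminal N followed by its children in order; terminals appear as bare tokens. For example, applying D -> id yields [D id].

[S [S [S [S [A [B [C [D var]]]]] . [A [B [C [D var]]]]] . [A [B [C [D id]]] * [A [B [C [D id]]]]]] . [A [B [C [D id]]] * [A [B [C [C [D var]] @ [D id]]]]]]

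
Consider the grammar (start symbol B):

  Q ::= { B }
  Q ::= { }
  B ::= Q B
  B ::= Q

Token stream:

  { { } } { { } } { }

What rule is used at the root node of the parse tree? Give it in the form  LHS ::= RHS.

[B [Q { [B [Q { }]] }] [B [Q { [B [Q { }]] }] [B [Q { }]]]]

B ::= Q B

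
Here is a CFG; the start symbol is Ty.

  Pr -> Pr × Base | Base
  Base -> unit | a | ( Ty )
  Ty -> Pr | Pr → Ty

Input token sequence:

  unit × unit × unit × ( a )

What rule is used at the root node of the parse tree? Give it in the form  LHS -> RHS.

[Ty [Pr [Pr [Pr [Pr [Base unit]] × [Base unit]] × [Base unit]] × [Base ( [Ty [Pr [Base a]]] )]]]

Ty -> Pr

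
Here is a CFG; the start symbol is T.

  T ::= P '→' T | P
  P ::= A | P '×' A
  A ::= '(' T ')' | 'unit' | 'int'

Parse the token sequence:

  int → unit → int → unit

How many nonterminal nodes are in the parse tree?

12

[T [P [A int]] → [T [P [A unit]] → [T [P [A int]] → [T [P [A unit]]]]]]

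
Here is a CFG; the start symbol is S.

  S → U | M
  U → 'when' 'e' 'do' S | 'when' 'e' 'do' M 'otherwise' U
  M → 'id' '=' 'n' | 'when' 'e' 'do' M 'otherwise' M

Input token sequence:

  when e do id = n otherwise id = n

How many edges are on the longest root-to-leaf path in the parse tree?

3

[S [M when e do [M id = n] otherwise [M id = n]]]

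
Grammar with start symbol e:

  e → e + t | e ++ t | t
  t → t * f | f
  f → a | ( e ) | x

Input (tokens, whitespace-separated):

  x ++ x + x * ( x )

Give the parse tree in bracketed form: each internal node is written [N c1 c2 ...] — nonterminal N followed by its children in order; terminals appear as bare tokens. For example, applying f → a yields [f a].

e
e + t
e ++ t + t
t ++ t + t
f ++ t + t
x ++ t + t
x ++ f + t
x ++ x + t
x ++ x + t * f
x ++ x + f * f
x ++ x + x * f
x ++ x + x * ( e )
x ++ x + x * ( t )
x ++ x + x * ( f )
x ++ x + x * ( x )

[e [e [e [t [f x]]] ++ [t [f x]]] + [t [t [f x]] * [f ( [e [t [f x]]] )]]]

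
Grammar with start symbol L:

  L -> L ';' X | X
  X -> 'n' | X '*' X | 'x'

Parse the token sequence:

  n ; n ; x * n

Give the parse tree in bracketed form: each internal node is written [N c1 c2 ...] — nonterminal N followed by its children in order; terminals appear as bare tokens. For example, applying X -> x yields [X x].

L
L ; X
L ; X ; X
X ; X ; X
n ; X ; X
n ; n ; X
n ; n ; X * X
n ; n ; x * X
n ; n ; x * n

[L [L [L [X n]] ; [X n]] ; [X [X x] * [X n]]]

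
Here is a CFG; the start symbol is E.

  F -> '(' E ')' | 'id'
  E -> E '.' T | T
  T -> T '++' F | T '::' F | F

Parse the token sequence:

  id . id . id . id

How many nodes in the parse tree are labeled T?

[E [E [E [E [T [F id]]] . [T [F id]]] . [T [F id]]] . [T [F id]]]

4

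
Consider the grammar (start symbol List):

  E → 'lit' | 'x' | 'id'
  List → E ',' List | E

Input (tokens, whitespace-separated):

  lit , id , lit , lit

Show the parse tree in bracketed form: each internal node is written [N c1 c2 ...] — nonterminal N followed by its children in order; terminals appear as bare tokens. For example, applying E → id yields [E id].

List
E , List
lit , List
lit , E , List
lit , id , List
lit , id , E , List
lit , id , lit , List
lit , id , lit , E
lit , id , lit , lit

[List [E lit] , [List [E id] , [List [E lit] , [List [E lit]]]]]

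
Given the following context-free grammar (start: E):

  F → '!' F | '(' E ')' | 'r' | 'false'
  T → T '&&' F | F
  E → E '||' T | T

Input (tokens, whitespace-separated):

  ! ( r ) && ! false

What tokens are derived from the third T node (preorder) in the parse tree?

r

[E [T [T [F ! [F ( [E [T [F r]]] )]]] && [F ! [F false]]]]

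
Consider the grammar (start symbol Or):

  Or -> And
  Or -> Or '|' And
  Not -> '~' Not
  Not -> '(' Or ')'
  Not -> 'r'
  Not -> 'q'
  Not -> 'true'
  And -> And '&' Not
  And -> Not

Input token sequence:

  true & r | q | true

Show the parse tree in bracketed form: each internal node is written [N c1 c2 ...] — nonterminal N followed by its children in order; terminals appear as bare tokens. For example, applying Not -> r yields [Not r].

Or
Or | And
Or | And | And
And | And | And
And & Not | And | And
Not & Not | And | And
true & Not | And | And
true & r | And | And
true & r | Not | And
true & r | q | And
true & r | q | Not
true & r | q | true

[Or [Or [Or [And [And [Not true]] & [Not r]]] | [And [Not q]]] | [And [Not true]]]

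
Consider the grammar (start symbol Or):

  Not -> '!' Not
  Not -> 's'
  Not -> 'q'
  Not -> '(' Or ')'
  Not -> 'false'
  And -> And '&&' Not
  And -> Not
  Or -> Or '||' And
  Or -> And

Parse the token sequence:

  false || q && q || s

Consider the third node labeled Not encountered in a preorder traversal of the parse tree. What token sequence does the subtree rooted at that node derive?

q

[Or [Or [Or [And [Not false]]] || [And [And [Not q]] && [Not q]]] || [And [Not s]]]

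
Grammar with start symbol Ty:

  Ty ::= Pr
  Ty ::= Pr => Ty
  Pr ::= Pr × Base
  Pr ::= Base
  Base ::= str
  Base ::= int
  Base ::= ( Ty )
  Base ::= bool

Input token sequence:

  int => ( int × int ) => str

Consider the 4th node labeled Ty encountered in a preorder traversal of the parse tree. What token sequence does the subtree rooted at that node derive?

str

[Ty [Pr [Base int]] => [Ty [Pr [Base ( [Ty [Pr [Pr [Base int]] × [Base int]]] )]] => [Ty [Pr [Base str]]]]]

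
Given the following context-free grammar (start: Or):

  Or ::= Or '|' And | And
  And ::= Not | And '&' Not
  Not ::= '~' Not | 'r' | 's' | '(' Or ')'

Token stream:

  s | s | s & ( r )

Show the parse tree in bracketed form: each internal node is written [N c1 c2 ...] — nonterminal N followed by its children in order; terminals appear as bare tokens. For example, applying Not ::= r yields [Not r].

Or
Or | And
Or | And | And
And | And | And
Not | And | And
s | And | And
s | Not | And
s | s | And
s | s | And & Not
s | s | Not & Not
s | s | s & Not
s | s | s & ( Or )
s | s | s & ( And )
s | s | s & ( Not )
s | s | s & ( r )

[Or [Or [Or [And [Not s]]] | [And [Not s]]] | [And [And [Not s]] & [Not ( [Or [And [Not r]]] )]]]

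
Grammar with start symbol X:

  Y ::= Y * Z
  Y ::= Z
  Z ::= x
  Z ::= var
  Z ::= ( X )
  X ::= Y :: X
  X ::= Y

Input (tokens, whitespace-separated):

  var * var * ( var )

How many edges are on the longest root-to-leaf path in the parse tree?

6

[X [Y [Y [Y [Z var]] * [Z var]] * [Z ( [X [Y [Z var]]] )]]]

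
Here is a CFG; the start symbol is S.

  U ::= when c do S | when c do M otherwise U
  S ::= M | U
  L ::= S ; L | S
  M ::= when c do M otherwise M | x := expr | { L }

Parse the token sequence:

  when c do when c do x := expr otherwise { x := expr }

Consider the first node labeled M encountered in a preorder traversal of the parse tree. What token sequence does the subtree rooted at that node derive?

[S [U when c do [S [M when c do [M x := expr] otherwise [M { [L [S [M x := expr]]] }]]]]]

when c do x := expr otherwise { x := expr }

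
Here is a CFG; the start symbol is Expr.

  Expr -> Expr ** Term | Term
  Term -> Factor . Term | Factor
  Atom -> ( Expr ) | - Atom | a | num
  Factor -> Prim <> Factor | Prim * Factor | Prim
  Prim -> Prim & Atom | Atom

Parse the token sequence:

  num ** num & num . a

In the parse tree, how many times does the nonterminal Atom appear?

4

[Expr [Expr [Term [Factor [Prim [Atom num]]]]] ** [Term [Factor [Prim [Prim [Atom num]] & [Atom num]]] . [Term [Factor [Prim [Atom a]]]]]]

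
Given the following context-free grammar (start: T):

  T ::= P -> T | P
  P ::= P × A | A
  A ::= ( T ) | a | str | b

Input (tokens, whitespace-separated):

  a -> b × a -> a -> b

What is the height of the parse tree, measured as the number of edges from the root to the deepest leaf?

6

[T [P [A a]] -> [T [P [P [A b]] × [A a]] -> [T [P [A a]] -> [T [P [A b]]]]]]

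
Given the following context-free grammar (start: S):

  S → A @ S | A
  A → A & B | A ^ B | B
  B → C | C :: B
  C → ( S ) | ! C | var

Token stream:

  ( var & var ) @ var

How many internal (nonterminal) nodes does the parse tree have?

[S [A [B [C ( [S [A [A [B [C var]]] & [B [C var]]]] )]]] @ [S [A [B [C var]]]]]

15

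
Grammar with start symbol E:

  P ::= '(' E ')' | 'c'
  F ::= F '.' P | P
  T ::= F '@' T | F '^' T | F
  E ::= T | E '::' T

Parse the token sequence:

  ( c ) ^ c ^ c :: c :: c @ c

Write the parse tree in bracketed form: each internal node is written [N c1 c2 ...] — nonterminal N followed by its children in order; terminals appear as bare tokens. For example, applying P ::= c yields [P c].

[E [E [E [T [F [P ( [E [T [F [P c]]]] )]] ^ [T [F [P c]] ^ [T [F [P c]]]]]] :: [T [F [P c]]]] :: [T [F [P c]] @ [T [F [P c]]]]]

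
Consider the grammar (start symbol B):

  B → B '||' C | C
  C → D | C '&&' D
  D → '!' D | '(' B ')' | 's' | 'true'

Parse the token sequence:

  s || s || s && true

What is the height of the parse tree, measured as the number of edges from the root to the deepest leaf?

[B [B [B [C [D s]]] || [C [D s]]] || [C [C [D s]] && [D true]]]

5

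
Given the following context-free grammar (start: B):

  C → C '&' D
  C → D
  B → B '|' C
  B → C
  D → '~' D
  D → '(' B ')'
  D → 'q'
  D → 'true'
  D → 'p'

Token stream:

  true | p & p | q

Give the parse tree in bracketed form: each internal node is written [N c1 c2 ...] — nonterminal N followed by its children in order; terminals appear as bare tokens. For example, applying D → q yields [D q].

B
B | C
B | C | C
C | C | C
D | C | C
true | C | C
true | C & D | C
true | D & D | C
true | p & D | C
true | p & p | C
true | p & p | D
true | p & p | q

[B [B [B [C [D true]]] | [C [C [D p]] & [D p]]] | [C [D q]]]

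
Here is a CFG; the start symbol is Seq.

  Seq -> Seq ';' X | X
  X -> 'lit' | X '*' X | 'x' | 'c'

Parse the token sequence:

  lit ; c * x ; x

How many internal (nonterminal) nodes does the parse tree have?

8

[Seq [Seq [Seq [X lit]] ; [X [X c] * [X x]]] ; [X x]]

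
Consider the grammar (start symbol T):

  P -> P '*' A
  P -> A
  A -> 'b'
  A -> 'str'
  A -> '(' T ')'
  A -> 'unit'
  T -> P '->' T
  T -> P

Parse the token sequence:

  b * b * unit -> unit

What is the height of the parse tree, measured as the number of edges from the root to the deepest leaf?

5

[T [P [P [P [A b]] * [A b]] * [A unit]] -> [T [P [A unit]]]]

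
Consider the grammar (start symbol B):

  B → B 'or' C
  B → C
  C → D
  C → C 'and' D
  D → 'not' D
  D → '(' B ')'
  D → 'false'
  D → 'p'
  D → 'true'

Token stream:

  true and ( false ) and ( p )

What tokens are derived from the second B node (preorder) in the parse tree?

[B [C [C [C [D true]] and [D ( [B [C [D false]]] )]] and [D ( [B [C [D p]]] )]]]

false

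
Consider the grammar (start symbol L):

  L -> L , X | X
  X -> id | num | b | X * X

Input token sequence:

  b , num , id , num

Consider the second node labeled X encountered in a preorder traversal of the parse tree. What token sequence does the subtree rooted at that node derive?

num

[L [L [L [L [X b]] , [X num]] , [X id]] , [X num]]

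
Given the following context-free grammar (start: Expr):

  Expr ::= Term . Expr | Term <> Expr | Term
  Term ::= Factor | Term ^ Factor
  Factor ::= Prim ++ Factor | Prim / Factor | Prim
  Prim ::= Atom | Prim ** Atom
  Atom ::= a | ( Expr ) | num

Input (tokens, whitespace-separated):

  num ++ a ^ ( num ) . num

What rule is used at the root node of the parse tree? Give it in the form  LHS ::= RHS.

[Expr [Term [Term [Factor [Prim [Atom num]] ++ [Factor [Prim [Atom a]]]]] ^ [Factor [Prim [Atom ( [Expr [Term [Factor [Prim [Atom num]]]]] )]]]] . [Expr [Term [Factor [Prim [Atom num]]]]]]

Expr ::= Term . Expr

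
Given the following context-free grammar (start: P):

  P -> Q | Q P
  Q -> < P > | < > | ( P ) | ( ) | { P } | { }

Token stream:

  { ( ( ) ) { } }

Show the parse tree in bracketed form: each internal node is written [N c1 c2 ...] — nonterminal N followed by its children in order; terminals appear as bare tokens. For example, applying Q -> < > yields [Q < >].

P
Q
{ P }
{ Q P }
{ ( P ) P }
{ ( Q ) P }
{ ( ( ) ) P }
{ ( ( ) ) Q }
{ ( ( ) ) { } }

[P [Q { [P [Q ( [P [Q ( )]] )] [P [Q { }]]] }]]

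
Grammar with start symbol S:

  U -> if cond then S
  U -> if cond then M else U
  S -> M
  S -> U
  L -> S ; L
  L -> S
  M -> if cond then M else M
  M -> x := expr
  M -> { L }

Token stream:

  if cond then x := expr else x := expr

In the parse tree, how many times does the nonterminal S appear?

1

[S [M if cond then [M x := expr] else [M x := expr]]]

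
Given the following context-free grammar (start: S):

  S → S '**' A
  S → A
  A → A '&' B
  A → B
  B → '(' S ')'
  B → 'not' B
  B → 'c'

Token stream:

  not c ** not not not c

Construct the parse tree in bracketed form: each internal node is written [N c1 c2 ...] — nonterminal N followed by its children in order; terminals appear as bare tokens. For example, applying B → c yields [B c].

[S [S [A [B not [B c]]]] ** [A [B not [B not [B not [B c]]]]]]

S
S ** A
A ** A
B ** A
not B ** A
not c ** A
not c ** B
not c ** not B
not c ** not not B
not c ** not not not B
not c ** not not not c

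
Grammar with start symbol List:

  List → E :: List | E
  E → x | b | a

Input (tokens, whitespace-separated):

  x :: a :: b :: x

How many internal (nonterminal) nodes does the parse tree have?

[List [E x] :: [List [E a] :: [List [E b] :: [List [E x]]]]]

8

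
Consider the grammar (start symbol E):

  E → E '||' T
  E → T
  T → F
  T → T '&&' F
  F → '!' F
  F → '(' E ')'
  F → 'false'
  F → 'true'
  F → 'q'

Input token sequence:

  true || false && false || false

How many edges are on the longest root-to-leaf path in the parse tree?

5

[E [E [E [T [F true]]] || [T [T [F false]] && [F false]]] || [T [F false]]]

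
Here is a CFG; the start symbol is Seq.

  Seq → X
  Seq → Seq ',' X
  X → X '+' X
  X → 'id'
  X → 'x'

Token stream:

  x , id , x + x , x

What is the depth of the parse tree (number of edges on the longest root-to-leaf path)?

[Seq [Seq [Seq [Seq [X x]] , [X id]] , [X [X x] + [X x]]] , [X x]]

5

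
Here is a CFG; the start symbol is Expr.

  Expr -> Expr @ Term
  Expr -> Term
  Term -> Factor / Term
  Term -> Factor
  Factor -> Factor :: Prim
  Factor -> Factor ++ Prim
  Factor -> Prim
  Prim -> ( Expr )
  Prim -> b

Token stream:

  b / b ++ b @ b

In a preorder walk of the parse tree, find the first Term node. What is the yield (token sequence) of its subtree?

[Expr [Expr [Term [Factor [Prim b]] / [Term [Factor [Factor [Prim b]] ++ [Prim b]]]]] @ [Term [Factor [Prim b]]]]

b / b ++ b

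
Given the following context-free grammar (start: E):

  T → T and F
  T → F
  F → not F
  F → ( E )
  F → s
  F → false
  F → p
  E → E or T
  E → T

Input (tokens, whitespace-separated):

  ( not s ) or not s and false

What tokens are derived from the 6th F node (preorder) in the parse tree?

[E [E [T [F ( [E [T [F not [F s]]]] )]]] or [T [T [F not [F s]]] and [F false]]]

false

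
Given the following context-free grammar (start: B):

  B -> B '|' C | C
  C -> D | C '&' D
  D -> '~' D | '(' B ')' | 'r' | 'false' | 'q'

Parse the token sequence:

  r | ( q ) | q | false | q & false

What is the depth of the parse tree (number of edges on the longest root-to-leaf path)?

9

[B [B [B [B [B [C [D r]]] | [C [D ( [B [C [D q]]] )]]] | [C [D q]]] | [C [D false]]] | [C [C [D q]] & [D false]]]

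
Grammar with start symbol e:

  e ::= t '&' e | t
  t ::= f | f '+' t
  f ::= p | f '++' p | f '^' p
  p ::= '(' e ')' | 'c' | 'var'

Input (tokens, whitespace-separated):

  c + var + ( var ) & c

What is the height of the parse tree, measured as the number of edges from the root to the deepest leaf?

[e [t [f [p c]] + [t [f [p var]] + [t [f [p ( [e [t [f [p var]]]] )]]]]] & [e [t [f [p c]]]]]

10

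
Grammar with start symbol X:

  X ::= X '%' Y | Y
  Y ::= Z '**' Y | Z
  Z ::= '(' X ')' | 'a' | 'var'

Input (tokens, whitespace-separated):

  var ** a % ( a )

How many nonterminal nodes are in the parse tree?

[X [X [Y [Z var] ** [Y [Z a]]]] % [Y [Z ( [X [Y [Z a]]] )]]]

11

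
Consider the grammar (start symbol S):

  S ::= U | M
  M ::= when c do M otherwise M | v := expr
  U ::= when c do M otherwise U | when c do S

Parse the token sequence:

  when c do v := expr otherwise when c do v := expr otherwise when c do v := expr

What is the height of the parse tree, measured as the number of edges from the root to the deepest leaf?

6

[S [U when c do [M v := expr] otherwise [U when c do [M v := expr] otherwise [U when c do [S [M v := expr]]]]]]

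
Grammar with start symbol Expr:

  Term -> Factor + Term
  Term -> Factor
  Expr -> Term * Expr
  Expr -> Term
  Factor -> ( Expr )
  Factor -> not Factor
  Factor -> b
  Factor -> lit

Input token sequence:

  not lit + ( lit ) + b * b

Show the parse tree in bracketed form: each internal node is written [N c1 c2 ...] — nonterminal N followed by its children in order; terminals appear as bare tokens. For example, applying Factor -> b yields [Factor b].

[Expr [Term [Factor not [Factor lit]] + [Term [Factor ( [Expr [Term [Factor lit]]] )] + [Term [Factor b]]]] * [Expr [Term [Factor b]]]]

Expr
Term * Expr
Factor + Term * Expr
not Factor + Term * Expr
not lit + Term * Expr
not lit + Factor + Term * Expr
not lit + ( Expr ) + Term * Expr
not lit + ( Term ) + Term * Expr
not lit + ( Factor ) + Term * Expr
not lit + ( lit ) + Term * Expr
not lit + ( lit ) + Factor * Expr
not lit + ( lit ) + b * Expr
not lit + ( lit ) + b * Term
not lit + ( lit ) + b * Factor
not lit + ( lit ) + b * b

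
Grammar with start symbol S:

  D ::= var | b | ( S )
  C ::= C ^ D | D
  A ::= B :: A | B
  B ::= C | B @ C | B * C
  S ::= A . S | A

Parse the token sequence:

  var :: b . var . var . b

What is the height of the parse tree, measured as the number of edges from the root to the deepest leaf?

[S [A [B [C [D var]]] :: [A [B [C [D b]]]]] . [S [A [B [C [D var]]]] . [S [A [B [C [D var]]]] . [S [A [B [C [D b]]]]]]]]

8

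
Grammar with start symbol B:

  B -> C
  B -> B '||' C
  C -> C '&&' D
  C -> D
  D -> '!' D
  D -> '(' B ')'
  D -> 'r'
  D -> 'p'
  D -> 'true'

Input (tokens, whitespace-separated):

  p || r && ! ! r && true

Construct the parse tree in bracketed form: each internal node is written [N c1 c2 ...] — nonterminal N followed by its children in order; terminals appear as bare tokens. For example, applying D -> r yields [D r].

B
B || C
C || C
D || C
p || C
p || C && D
p || C && D && D
p || D && D && D
p || r && D && D
p || r && ! D && D
p || r && ! ! D && D
p || r && ! ! r && D
p || r && ! ! r && true

[B [B [C [D p]]] || [C [C [C [D r]] && [D ! [D ! [D r]]]] && [D true]]]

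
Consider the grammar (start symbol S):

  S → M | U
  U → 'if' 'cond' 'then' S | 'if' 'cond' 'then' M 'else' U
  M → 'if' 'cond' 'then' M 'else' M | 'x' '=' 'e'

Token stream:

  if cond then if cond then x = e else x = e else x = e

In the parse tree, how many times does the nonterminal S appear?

1

[S [M if cond then [M if cond then [M x = e] else [M x = e]] else [M x = e]]]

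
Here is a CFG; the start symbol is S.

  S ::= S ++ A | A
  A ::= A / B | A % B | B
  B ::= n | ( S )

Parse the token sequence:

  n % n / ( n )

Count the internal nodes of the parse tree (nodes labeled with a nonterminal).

[S [A [A [A [B n]] % [B n]] / [B ( [S [A [B n]]] )]]]

10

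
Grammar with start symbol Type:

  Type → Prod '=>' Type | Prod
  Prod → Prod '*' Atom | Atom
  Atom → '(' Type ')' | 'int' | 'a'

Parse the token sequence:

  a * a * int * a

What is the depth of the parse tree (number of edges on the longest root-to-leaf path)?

[Type [Prod [Prod [Prod [Prod [Atom a]] * [Atom a]] * [Atom int]] * [Atom a]]]

6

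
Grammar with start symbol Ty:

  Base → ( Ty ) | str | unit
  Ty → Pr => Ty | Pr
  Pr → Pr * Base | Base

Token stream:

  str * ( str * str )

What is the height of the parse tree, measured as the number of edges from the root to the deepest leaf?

7

[Ty [Pr [Pr [Base str]] * [Base ( [Ty [Pr [Pr [Base str]] * [Base str]]] )]]]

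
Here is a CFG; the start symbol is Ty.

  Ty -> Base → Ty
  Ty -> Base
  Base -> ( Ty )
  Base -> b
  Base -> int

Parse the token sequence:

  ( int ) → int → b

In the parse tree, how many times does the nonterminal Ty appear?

4

[Ty [Base ( [Ty [Base int]] )] → [Ty [Base int] → [Ty [Base b]]]]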